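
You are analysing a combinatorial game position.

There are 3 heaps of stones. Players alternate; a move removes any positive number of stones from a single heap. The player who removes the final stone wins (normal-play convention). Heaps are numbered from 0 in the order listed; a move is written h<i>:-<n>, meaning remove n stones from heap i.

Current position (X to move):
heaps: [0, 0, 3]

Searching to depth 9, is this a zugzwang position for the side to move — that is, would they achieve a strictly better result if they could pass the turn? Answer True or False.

zugzwang((0,0,3), X) = False

ply 1, X at (0,0,3) | h2:-1=-1→(0,0,2); h2:-2=-1→(0,0,1); h2:-3=+1→(0,0,0)*
ply 2: (0,0,0) is terminal -1 (O); from (0,0,3) depth 9
pass branch (O moves first from the same position):
  | ply 1, O at (0,0,3) | h2:-1=-1→(0,0,2); h2:-2=-1→(0,0,1); h2:-3=+1→(0,0,0)*
  | ply 2: (0,0,0) is terminal -1 (X); from (0,0,3) depth 9
X moving scores +1; X passing scores -1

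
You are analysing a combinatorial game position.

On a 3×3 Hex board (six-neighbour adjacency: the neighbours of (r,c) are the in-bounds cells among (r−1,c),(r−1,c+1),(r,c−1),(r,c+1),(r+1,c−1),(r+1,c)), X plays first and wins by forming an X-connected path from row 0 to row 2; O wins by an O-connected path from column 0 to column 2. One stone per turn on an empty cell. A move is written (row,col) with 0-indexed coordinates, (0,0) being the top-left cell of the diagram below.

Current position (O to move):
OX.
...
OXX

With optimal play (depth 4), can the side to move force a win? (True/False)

O winning at [OX./.../OXX]: True

[OX./.../OXX] O move#1: (0,2):-1/OXO/.../OXX, (1,0):-1/OX./O../OXX, (1,1):+1/OX./.O./OXX*, (1,2):-1/OX./..O/OXX
[OX./.O./OXX] X move#2: (0,2):-1/OXX/.O./OXX*, (1,0):-1/OX./XO./OXX, (1,2):-1/OX./.OX/OXX
[OXX/.O./OXX] O move#3: (1,0):-1/OXX/OO./OXX, (1,2):+1/OXX/.OO/OXX*
[OXX/.OO/OXX] end (terminal -1, X#4); searched OX./.../OXX to 4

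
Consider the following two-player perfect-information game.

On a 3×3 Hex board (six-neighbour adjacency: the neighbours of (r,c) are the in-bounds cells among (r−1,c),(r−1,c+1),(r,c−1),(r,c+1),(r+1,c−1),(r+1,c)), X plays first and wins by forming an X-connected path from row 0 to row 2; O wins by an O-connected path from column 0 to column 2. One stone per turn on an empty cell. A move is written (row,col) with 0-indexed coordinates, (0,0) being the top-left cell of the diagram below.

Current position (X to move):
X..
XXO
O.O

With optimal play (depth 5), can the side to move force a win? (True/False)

p1 X@[X../XXO/O.O]: (0,1)[XX./XXO/O.O]-1 (0,2)[X.X/XXO/O.O]-1 (2,1)[X../XXO/OXO]+1*
p2 O@[X../XXO/OXO] terminal -1; root [X../XXO/O.O] d5

X winning at [X../XXO/O.O]: True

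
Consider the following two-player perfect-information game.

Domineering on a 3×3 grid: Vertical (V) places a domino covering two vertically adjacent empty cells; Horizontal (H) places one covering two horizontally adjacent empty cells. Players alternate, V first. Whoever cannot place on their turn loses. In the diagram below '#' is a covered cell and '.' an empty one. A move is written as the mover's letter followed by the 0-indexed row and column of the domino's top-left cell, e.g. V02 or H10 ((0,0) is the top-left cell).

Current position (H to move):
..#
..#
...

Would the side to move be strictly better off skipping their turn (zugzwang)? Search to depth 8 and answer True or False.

zugzwang(..#/..#/..., H) = False

ply 1, H at ..#/..#/... | H00=-1→###/..#/...; H10=+1→..#/###/...*; H20=-1→..#/..#/##.; H21=-1→..#/..#/.##
ply 2: ..#/###/... is terminal -1 (V); from ..#/..#/... depth 8
suppose H passes — search the same position with V to move:
pass> ply 1, V at ..#/..#/... | V00=+1→#.#/#.#/...*; V01=+1→.##/.##/...; V10=+1→..#/#.#/#..; V11=+1→..#/.##/.#.
pass> ply 2, H at #.#/#.#/... | H20=-1→#.#/#.#/##.*; H21=-1→#.#/#.#/.##
pass> ply 3, V at #.#/#.#/##. | V01=+1→###/###/##.*
pass> ply 4: ###/###/##. is terminal -1 (H); from ..#/..#/... depth 8
for H: play +1, pass -1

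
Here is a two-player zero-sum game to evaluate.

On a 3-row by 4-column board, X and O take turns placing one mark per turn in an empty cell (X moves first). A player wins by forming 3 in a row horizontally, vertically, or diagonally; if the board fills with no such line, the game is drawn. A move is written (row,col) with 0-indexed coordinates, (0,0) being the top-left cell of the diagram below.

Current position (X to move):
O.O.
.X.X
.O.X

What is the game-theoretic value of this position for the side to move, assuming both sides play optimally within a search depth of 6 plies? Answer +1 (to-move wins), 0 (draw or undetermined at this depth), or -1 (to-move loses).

ply 1, X at O.O./.X.X/.O.X | (0,1)=+1→OXO./.X.X/.O.X*; (0,3)=+1→O.OX/.X.X/.O.X; (1,0)=-1→O.O./XX.X/.O.X; (1,2)=+1→O.O./.XXX/.O.X; (2,0)=-1→O.O./.X.X/XO.X; (2,2)=-1→O.O./.X.X/.OXX
ply 2, O at OXO./.X.X/.O.X | (0,3)=-1→OXOO/.X.X/.O.X*; (1,0)=-1→OXO./OX.X/.O.X; (1,2)=-1→OXO./.XOX/.O.X; (2,0)=-1→OXO./.X.X/OO.X; (2,2)=-1→OXO./.X.X/.OOX
ply 3, X at OXOO/.X.X/.O.X | (1,0)=-1→OXOO/XX.X/.O.X; (1,2)=+1→OXOO/.XXX/.O.X*; (2,0)=-1→OXOO/.X.X/XO.X; (2,2)=-1→OXOO/.X.X/.OXX
ply 4: OXOO/.XXX/.O.X is terminal -1 (O); from O.O./.X.X/.O.X depth 6

value(O.O./.X.X/.O.X, X) = +1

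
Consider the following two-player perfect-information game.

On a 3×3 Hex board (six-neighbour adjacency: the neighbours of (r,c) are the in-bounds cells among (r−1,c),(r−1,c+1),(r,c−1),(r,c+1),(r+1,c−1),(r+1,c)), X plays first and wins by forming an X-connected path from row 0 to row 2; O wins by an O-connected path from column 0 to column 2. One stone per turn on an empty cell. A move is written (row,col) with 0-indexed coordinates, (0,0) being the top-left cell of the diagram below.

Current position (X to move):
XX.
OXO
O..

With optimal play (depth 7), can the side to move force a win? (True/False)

X winning at [XX./OXO/O..]: True

[XX./OXO/O..] X move#1: (0,2):-1/XXX/OXO/O.., (2,1):+1/XX./OXO/OX.*, (2,2):-1/XX./OXO/O.X
[XX./OXO/OX.] end (terminal -1, O#2); searched XX./OXO/O.. to 7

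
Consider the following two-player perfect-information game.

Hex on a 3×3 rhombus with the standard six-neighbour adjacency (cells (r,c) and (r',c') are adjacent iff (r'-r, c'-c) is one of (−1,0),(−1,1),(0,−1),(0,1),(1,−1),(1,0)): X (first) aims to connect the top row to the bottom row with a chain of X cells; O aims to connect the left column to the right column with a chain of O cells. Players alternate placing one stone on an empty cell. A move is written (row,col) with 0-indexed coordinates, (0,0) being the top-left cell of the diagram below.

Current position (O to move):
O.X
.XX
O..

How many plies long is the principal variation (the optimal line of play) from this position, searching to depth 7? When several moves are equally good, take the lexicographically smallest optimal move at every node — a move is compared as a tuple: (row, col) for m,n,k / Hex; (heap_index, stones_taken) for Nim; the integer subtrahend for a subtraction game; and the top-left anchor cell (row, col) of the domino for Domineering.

PV length from [O.X/.XX/O..]: 4 plies

[O.X/.XX/O..] O move#1: (0,1):-1/OOX/.XX/O..*, (1,0):-1/O.X/OXX/O.., (2,1):-1/O.X/.XX/OO., (2,2):-1/O.X/.XX/O.O
[OOX/.XX/O..] X move#2: (1,0):+1/OOX/XXX/O..*, (2,1):+1/OOX/.XX/OX., (2,2):+1/OOX/.XX/O.X
[OOX/XXX/O..] O move#3: (2,1):-1/OOX/XXX/OO.*, (2,2):-1/OOX/XXX/O.O
[OOX/XXX/OO.] X move#4: (2,2):+1/OOX/XXX/OOX*
[OOX/XXX/OOX] end (terminal -1, O#5); searched O.X/.XX/O.. to 7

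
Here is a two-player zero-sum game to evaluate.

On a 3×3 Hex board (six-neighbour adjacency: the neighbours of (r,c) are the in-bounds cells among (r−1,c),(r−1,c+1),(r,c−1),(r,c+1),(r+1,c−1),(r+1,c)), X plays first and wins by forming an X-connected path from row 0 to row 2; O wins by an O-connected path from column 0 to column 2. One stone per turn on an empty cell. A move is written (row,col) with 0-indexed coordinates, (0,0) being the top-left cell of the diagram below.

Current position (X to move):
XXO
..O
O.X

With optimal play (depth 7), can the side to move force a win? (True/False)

[XXO/..O/O.X] X move#1: (1,0):-1/XXO/X.O/O.X*, (1,1):-1/XXO/.XO/O.X, (2,1):-1/XXO/..O/OXX
[XXO/X.O/O.X] O move#2: (1,1):+1/XXO/XOO/O.X*, (2,1):+1/XXO/X.O/OOX
[XXO/XOO/O.X] end (terminal -1, X#3); searched XXO/..O/O.X to 7

X winning at [XXO/..O/O.X]: False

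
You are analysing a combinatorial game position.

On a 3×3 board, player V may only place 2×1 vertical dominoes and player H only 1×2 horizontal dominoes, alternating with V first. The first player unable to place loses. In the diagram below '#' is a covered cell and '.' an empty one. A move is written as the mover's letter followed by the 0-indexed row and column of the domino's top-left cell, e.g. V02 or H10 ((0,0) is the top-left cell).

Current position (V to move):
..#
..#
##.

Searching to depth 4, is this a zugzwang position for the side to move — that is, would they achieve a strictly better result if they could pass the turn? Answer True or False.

[..#/..#/##.] V move#1: V00:+1/#.#/#.#/##.*, V01:+1/.##/.##/##.
[#.#/#.#/##.] end (terminal -1, H#2); searched ..#/..#/##. to 4
suppose V passes — search the same position with H to move:
pass> [..#/..#/##.] H move#1: H00:+1/###/..#/##.*, H10:+1/..#/###/##.
pass> [###/..#/##.] end (terminal -1, V#2); searched ..#/..#/##. to 4
for V: play +1, pass -1

zugzwang(..#/..#/##., V) = False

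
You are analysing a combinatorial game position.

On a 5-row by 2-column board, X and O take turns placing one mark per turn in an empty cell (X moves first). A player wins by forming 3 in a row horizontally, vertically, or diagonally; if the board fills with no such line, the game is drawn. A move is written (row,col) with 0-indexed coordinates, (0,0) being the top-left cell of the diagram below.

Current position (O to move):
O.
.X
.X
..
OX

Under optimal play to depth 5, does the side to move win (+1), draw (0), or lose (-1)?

value(O./.X/.X/../OX, O) = -1

ply 1, O at O./.X/.X/../OX | (0,1)=-1→OO/.X/.X/../OX*; (1,0)=-1→O./OX/.X/../OX; (2,0)=-1→O./.X/OX/../OX; (3,0)=-1→O./.X/.X/O./OX; (3,1)=-1→O./.X/.X/.O/OX
ply 2, X at OO/.X/.X/../OX | (1,0)=+0→OO/XX/.X/../OX; (2,0)=+0→OO/.X/XX/../OX; (3,0)=+0→OO/.X/.X/X./OX; (3,1)=+1→OO/.X/.X/.X/OX*
ply 3: OO/.X/.X/.X/OX is terminal -1 (O); from O./.X/.X/../OX depth 5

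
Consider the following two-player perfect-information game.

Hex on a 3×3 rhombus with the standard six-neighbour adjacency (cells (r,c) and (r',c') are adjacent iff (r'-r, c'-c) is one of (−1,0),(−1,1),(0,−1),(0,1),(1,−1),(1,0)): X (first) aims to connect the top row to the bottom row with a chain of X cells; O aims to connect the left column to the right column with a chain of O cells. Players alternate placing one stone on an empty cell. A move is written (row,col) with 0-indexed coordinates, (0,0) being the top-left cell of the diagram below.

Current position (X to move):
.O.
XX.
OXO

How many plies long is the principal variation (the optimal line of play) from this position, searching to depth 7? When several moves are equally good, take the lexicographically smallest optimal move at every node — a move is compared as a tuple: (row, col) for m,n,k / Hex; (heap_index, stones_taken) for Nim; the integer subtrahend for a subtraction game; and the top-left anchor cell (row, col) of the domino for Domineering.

ply 1, X at .O./XX./OXO | (0,0)=+1→XO./XX./OXO*; (0,2)=+1→.OX/XX./OXO; (1,2)=+1→.O./XXX/OXO
ply 2: XO./XX./OXO is terminal -1 (O); from .O./XX./OXO depth 7

PV length from [.O./XX./OXO]: 1 ply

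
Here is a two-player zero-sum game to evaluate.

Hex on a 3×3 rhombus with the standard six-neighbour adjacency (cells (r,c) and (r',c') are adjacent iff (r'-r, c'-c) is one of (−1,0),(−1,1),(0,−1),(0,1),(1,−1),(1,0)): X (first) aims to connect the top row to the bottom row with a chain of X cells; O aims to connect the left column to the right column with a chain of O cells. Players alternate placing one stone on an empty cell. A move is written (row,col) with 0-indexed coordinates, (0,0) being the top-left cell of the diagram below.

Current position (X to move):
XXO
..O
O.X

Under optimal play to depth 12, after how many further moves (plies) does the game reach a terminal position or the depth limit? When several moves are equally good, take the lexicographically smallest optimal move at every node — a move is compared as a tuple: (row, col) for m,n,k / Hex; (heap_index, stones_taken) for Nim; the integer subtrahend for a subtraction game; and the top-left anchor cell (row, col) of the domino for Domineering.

PV length from [XXO/..O/O.X]: 2 plies

ply 1, X at XXO/..O/O.X | (1,0)=-1→XXO/X.O/O.X*; (1,1)=-1→XXO/.XO/O.X; (2,1)=-1→XXO/..O/OXX
ply 2, O at XXO/X.O/O.X | (1,1)=+1→XXO/XOO/O.X*; (2,1)=+1→XXO/X.O/OOX
ply 3: XXO/XOO/O.X is terminal -1 (X); from XXO/..O/O.X depth 12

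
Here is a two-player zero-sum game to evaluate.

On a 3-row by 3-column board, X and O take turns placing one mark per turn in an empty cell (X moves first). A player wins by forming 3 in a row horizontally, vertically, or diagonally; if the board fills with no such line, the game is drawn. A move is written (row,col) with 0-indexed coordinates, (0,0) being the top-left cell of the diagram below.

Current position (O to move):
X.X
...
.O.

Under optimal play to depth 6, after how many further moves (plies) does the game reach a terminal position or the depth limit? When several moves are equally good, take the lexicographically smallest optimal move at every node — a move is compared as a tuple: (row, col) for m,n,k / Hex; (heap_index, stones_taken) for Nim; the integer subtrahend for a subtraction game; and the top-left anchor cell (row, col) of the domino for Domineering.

PV length from [X.X/.../.O.]: 6 plies

[X.X/.../.O.] O move#1: (0,1):-1/XOX/.../.O.*, (1,0):-1/X.X/O../.O., (1,1):-1/X.X/.O./.O., (1,2):-1/X.X/..O/.O., (2,0):-1/X.X/.../OO., (2,2):-1/X.X/.../.OO
[XOX/.../.O.] X move#2: (1,0):-1/XOX/X../.O., (1,1):+1/XOX/.X./.O.*, (1,2):-1/XOX/..X/.O., (2,0):-1/XOX/.../XO., (2,2):-1/XOX/.../.OX
[XOX/.X./.O.] O move#3: (1,0):-1/XOX/OX./.O.*, (1,2):-1/XOX/.XO/.O., (2,0):-1/XOX/.X./OO., (2,2):-1/XOX/.X./.OO
[XOX/OX./.O.] X move#4: (1,2):+1/XOX/OXX/.O.*, (2,0):+1/XOX/OX./XO., (2,2):+1/XOX/OX./.OX
[XOX/OXX/.O.] O move#5: (2,0):-1/XOX/OXX/OO.*, (2,2):-1/XOX/OXX/.OO
[XOX/OXX/OO.] X move#6: (2,2):+1/XOX/OXX/OOX*
[XOX/OXX/OOX] end (terminal -1, O#7); searched X.X/.../.O. to 6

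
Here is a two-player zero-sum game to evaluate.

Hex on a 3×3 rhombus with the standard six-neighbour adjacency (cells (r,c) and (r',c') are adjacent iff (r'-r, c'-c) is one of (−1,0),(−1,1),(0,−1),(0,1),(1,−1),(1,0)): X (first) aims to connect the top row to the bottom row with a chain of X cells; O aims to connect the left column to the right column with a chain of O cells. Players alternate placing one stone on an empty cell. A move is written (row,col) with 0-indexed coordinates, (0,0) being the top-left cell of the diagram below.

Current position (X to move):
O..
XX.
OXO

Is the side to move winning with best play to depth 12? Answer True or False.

ply 1, X at O../XX./OXO | (0,1)=+1→OX./XX./OXO*; (0,2)=+1→O.X/XX./OXO; (1,2)=+1→O../XXX/OXO
ply 2: OX./XX./OXO is terminal -1 (O); from O../XX./OXO depth 12

X winning at [O../XX./OXO]: True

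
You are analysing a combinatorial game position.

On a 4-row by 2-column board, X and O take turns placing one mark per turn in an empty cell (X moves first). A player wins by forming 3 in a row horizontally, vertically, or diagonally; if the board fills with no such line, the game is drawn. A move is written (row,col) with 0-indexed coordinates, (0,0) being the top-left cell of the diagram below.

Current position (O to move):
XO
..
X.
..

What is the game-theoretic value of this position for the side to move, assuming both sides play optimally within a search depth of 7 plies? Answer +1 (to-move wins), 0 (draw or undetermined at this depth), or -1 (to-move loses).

value(XO/../X./.., O) = 0

[XO/../X./..] O move#1: (1,0):+0/XO/O./X./..*, (1,1):-1/XO/.O/X./.., (2,1):-1/XO/../XO/.., (3,0):-1/XO/../X./O., (3,1):-1/XO/../X./.O
[XO/O./X./..] X move#2: (1,1):+0/XO/OX/X./..*, (2,1):+0/XO/O./XX/.., (3,0):+0/XO/O./X./X., (3,1):+0/XO/O./X./.X
[XO/OX/X./..] O move#3: (2,1):+0/XO/OX/XO/..*, (3,0):+0/XO/OX/X./O., (3,1):+0/XO/OX/X./.O
[XO/OX/XO/..] X move#4: (3,0):+0/XO/OX/XO/X.*, (3,1):+0/XO/OX/XO/.X
[XO/OX/XO/X.] O move#5: (3,1):+0/XO/OX/XO/XO*
[XO/OX/XO/XO] end (terminal +0, X#6); searched XO/../X./.. to 7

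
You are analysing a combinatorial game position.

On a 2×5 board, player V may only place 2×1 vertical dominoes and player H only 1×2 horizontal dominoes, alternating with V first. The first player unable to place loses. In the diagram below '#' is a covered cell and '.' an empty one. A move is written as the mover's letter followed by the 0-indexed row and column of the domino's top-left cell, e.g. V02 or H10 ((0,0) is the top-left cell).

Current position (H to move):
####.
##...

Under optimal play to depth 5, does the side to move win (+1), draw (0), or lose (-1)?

value(####./##..., H) = +1

p1 H@[####./##...]: H12[####./####.]-1 H13[####./##.##]+1*
p2 V@[####./##.##] terminal -1; root [####./##...] d5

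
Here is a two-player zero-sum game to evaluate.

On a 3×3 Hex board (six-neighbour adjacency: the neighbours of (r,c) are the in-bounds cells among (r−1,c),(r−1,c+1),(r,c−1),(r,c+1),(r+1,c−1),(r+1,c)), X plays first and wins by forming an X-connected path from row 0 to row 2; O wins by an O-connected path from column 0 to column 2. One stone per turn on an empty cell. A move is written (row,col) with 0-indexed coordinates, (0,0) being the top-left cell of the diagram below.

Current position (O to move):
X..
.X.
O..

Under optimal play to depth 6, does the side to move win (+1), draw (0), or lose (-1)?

p1 O@[X../.X./O..]: (0,1)[XO./.X./O..]-1 (0,2)[X.O/.X./O..]-1 (1,0)[X../OX./O..]-1 (1,2)[X../.XO/O..]-1 (2,1)[X../.X./OO.]+1* (2,2)[X../.X./O.O]-1
p2 X@[X../.X./OO.]: (0,1)[XX./.X./OO.]-1* (0,2)[X.X/.X./OO.]-1 (1,0)[X../XX./OO.]-1 (1,2)[X../.XX/OO.]-1 (2,2)[X../.X./OOX]-1
p3 O@[XX./.X./OO.]: (0,2)[XXO/.X./OO.]+1* (1,0)[XX./OX./OO.]+1 (1,2)[XX./.XO/OO.]+1 (2,2)[XX./.X./OOO]+1
p4 X@[XXO/.X./OO.]: (1,0)[XXO/XX./OO.]-1* (1,2)[XXO/.XX/OO.]-1 (2,2)[XXO/.X./OOX]-1
p5 O@[XXO/XX./OO.]: (1,2)[XXO/XXO/OO.]+1* (2,2)[XXO/XX./OOO]+1
p6 X@[XXO/XXO/OO.] terminal -1; root [X../.X./O..] d6

value(X../.X./O.., O) = +1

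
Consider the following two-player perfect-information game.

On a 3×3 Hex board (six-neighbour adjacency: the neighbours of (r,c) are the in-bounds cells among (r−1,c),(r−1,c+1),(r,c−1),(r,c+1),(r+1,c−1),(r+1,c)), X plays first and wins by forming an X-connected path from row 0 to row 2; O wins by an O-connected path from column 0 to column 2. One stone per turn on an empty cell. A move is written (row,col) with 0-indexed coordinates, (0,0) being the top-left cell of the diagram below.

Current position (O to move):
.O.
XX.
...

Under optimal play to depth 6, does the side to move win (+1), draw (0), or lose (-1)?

value(.O./XX./..., O) = -1

ply 1, O at .O./XX./... | (0,0)=-1→OO./XX./...*; (0,2)=-1→.OO/XX./...; (1,2)=-1→.O./XXO/...; (2,0)=-1→.O./XX./O..; (2,1)=-1→.O./XX./.O.; (2,2)=-1→.O./XX./..O
ply 2, X at OO./XX./... | (0,2)=+1→OOX/XX./...*; (1,2)=-1→OO./XXX/...; (2,0)=-1→OO./XX./X..; (2,1)=-1→OO./XX./.X.; (2,2)=-1→OO./XX./..X
ply 3, O at OOX/XX./... | (1,2)=-1→OOX/XXO/...*; (2,0)=-1→OOX/XX./O..; (2,1)=-1→OOX/XX./.O.; (2,2)=-1→OOX/XX./..O
ply 4, X at OOX/XXO/... | (2,0)=+1→OOX/XXO/X..*; (2,1)=+1→OOX/XXO/.X.; (2,2)=+1→OOX/XXO/..X
ply 5: OOX/XXO/X.. is terminal -1 (O); from .O./XX./... depth 6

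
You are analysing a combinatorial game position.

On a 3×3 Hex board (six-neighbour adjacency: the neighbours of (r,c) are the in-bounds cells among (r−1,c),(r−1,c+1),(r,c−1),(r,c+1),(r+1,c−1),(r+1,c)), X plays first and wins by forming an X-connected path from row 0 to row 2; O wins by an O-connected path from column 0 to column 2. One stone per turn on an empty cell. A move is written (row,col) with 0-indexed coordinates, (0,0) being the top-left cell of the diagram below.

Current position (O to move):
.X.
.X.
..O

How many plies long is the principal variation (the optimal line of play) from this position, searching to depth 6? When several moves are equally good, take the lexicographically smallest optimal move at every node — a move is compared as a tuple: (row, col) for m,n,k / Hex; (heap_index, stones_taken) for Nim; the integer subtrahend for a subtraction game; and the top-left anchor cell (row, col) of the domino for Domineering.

PV length from [.X./.X./..O]: 6 plies

p1 O@[.X./.X./..O]: (0,0)[OX./.X./..O]-1* (0,2)[.XO/.X./..O]-1 (1,0)[.X./OX./..O]-1 (1,2)[.X./.XO/..O]-1 (2,0)[.X./.X./O.O]-1 (2,1)[.X./.X./.OO]-1
p2 X@[OX./.X./..O]: (0,2)[OXX/.X./..O]+1* (1,0)[OX./XX./..O]+1 (1,2)[OX./.XX/..O]+1 (2,0)[OX./.X./X.O]+1 (2,1)[OX./.X./.XO]+1
p3 O@[OXX/.X./..O]: (1,0)[OXX/OX./..O]-1* (1,2)[OXX/.XO/..O]-1 (2,0)[OXX/.X./O.O]-1 (2,1)[OXX/.X./.OO]-1
p4 X@[OXX/OX./..O]: (1,2)[OXX/OXX/..O]+1* (2,0)[OXX/OX./X.O]+1 (2,1)[OXX/OX./.XO]+1
p5 O@[OXX/OXX/..O]: (2,0)[OXX/OXX/O.O]-1* (2,1)[OXX/OXX/.OO]-1
p6 X@[OXX/OXX/O.O]: (2,1)[OXX/OXX/OXO]+1*
p7 O@[OXX/OXX/OXO] terminal -1; root [.X./.X./..O] d6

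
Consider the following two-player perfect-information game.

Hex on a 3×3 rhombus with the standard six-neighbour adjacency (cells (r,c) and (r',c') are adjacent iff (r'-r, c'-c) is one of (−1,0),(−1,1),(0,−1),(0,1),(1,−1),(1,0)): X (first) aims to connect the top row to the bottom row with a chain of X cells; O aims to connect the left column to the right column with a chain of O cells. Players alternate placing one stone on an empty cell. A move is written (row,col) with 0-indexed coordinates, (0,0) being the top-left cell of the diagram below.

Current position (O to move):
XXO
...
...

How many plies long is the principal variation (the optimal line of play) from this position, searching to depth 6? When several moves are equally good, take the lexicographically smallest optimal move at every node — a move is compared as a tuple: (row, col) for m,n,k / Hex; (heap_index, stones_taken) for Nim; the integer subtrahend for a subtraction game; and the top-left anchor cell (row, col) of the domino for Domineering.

[XXO/.../...] O move#1: (1,0):-1/XXO/O../..., (1,1):+1/XXO/.O./...*, (1,2):-1/XXO/..O/..., (2,0):+1/XXO/.../O.., (2,1):-1/XXO/.../.O., (2,2):-1/XXO/.../..O
[XXO/.O./...] X move#2: (1,0):-1/XXO/XO./...*, (1,2):-1/XXO/.OX/..., (2,0):-1/XXO/.O./X.., (2,1):-1/XXO/.O./.X., (2,2):-1/XXO/.O./..X
[XXO/XO./...] O move#3: (1,2):-1/XXO/XOO/..., (2,0):+1/XXO/XO./O..*, (2,1):-1/XXO/XO./.O., (2,2):-1/XXO/XO./..O
[XXO/XO./O..] end (terminal -1, X#4); searched XXO/.../... to 6

PV length from [XXO/.../...]: 3 plies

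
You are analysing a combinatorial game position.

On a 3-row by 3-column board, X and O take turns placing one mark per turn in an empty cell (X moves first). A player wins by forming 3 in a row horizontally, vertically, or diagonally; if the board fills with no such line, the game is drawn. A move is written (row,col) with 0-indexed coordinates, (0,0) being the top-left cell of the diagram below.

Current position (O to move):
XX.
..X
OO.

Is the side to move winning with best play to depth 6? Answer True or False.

[XX./..X/OO.] O move#1: (0,2):+1/XXO/..X/OO.*, (1,0):-1/XX./O.X/OO., (1,1):-1/XX./.OX/OO., (2,2):+1/XX./..X/OOO
[XXO/..X/OO.] X move#2: (1,0):-1/XXO/X.X/OO.*, (1,1):-1/XXO/.XX/OO., (2,2):-1/XXO/..X/OOX
[XXO/X.X/OO.] O move#3: (1,1):+1/XXO/XOX/OO.*, (2,2):+1/XXO/X.X/OOO
[XXO/XOX/OO.] end (terminal -1, X#4); searched XX./..X/OO. to 6

O winning at [XX./..X/OO.]: True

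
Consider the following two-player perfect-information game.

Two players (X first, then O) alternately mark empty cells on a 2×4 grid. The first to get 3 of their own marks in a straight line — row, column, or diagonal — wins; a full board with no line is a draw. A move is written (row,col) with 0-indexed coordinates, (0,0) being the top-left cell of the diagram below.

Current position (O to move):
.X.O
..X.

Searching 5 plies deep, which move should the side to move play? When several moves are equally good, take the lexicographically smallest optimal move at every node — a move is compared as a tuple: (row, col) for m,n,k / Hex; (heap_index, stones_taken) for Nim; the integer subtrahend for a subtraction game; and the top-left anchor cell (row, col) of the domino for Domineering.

O's best at [.X.O/..X.]: (1,0)

[.X.O/..X.] O move#1: (0,0):-1/OX.O/..X., (0,2):-1/.XOO/..X., (1,0):+0/.X.O/O.X.*, (1,1):+0/.X.O/.OX., (1,3):+0/.X.O/..XO
[.X.O/O.X.] X move#2: (0,0):+0/XX.O/O.X.*, (0,2):+0/.XXO/O.X., (1,1):+0/.X.O/OXX., (1,3):+0/.X.O/O.XX
[XX.O/O.X.] O move#3: (0,2):+0/XXOO/O.X.*, (1,1):-1/XX.O/OOX., (1,3):-1/XX.O/O.XO
[XXOO/O.X.] X move#4: (1,1):+0/XXOO/OXX.*, (1,3):+0/XXOO/O.XX
[XXOO/OXX.] O move#5: (1,3):+0/XXOO/OXXO*
[XXOO/OXXO] end (terminal +0, X#6); searched .X.O/..X. to 5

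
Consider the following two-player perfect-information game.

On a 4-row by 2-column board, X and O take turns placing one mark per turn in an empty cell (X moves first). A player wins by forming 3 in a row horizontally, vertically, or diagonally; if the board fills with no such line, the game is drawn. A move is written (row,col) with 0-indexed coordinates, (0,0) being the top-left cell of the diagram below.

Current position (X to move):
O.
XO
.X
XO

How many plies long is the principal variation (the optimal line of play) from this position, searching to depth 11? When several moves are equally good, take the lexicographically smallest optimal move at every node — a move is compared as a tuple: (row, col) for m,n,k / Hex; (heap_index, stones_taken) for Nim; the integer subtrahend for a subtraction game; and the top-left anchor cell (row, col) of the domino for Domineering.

p1 X@[O./XO/.X/XO]: (0,1)[OX/XO/.X/XO]+0 (2,0)[O./XO/XX/XO]+1*
p2 O@[O./XO/XX/XO] terminal -1; root [O./XO/.X/XO] d11

PV length from [O./XO/.X/XO]: 1 ply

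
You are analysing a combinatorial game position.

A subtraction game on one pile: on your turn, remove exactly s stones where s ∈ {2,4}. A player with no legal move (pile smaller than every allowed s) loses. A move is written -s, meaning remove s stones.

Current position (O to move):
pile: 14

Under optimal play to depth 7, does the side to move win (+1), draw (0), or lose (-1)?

value(14, O) = +1

ply 1, O at 14 | -2=+1→12*; -4=-1→10
ply 2, X at 12 | -2=-1→10*; -4=-1→8
ply 3, O at 10 | -2=-1→8; -4=+1→6*
ply 4, X at 6 | -2=-1→4*; -4=-1→2
ply 5, O at 4 | -2=-1→2; -4=+1→0*
ply 6: 0 is terminal -1 (X); from 14 depth 7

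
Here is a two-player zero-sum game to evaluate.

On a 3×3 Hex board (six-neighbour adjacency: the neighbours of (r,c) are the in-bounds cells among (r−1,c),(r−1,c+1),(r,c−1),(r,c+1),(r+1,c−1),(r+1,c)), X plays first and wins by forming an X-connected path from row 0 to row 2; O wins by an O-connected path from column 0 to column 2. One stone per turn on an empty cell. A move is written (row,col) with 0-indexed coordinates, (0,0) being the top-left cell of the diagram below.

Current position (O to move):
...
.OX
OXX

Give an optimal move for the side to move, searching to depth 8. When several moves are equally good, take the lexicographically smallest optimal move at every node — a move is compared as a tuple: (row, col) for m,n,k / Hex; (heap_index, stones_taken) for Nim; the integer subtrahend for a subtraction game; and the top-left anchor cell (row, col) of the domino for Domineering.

O's best at [.../.OX/OXX]: (0,2)

[.../.OX/OXX] O move#1: (0,0):-1/O../.OX/OXX, (0,1):-1/.O./.OX/OXX, (0,2):+1/..O/.OX/OXX*, (1,0):-1/.../OOX/OXX
[..O/.OX/OXX] end (terminal -1, X#2); searched .../.OX/OXX to 8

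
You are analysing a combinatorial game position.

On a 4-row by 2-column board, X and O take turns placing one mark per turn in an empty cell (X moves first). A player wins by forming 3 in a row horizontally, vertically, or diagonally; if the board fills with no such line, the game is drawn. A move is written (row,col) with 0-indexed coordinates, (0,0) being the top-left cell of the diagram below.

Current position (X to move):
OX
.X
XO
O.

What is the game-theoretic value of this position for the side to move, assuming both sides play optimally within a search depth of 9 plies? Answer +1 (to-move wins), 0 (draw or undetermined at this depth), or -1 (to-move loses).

value(OX/.X/XO/O., X) = 0

p1 X@[OX/.X/XO/O.]: (1,0)[OX/XX/XO/O.]+0* (3,1)[OX/.X/XO/OX]+0
p2 O@[OX/XX/XO/O.]: (3,1)[OX/XX/XO/OO]+0*
p3 X@[OX/XX/XO/OO] terminal +0; root [OX/.X/XO/O.] d9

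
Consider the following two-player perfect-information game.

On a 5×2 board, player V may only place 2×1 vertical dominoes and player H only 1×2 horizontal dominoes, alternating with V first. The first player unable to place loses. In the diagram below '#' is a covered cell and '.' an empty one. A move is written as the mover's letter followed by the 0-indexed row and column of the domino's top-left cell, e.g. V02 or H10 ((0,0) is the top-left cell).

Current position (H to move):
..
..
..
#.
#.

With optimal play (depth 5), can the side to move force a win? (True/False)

H winning at [../../../#./#.]: True

p1 H@[../../../#./#.]: H00[##/../../#./#.]-1 H10[../##/../#./#.]+1* H20[../../##/#./#.]-1
p2 V@[../##/../#./#.]: V21[../##/.#/##/#.]-1* V31[../##/../##/##]-1
p3 H@[../##/.#/##/#.]: H00[##/##/.#/##/#.]+1*
p4 V@[##/##/.#/##/#.] terminal -1; root [../../../#./#.] d5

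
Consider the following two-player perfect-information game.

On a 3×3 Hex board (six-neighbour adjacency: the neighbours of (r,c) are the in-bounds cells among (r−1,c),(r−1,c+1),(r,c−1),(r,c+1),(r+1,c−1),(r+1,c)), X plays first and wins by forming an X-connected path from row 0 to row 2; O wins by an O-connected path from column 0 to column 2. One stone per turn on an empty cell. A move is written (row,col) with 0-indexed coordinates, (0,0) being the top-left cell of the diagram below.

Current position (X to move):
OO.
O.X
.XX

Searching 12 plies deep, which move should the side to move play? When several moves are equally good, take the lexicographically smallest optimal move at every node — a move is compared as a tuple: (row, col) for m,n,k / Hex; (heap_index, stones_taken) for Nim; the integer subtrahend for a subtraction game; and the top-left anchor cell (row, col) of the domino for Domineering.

[OO./O.X/.XX] X move#1: (0,2):+1/OOX/O.X/.XX*, (1,1):-1/OO./OXX/.XX, (2,0):-1/OO./O.X/XXX
[OOX/O.X/.XX] end (terminal -1, O#2); searched OO./O.X/.XX to 12

X's best at [OO./O.X/.XX]: (0,2)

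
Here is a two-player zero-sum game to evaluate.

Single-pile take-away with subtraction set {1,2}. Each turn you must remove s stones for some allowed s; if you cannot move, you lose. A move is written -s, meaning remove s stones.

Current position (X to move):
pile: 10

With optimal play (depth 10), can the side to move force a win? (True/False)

X winning at [10]: True

[10] X move#1: -1:+1/9*, -2:-1/8
[9] O move#2: -1:-1/8*, -2:-1/7
[8] X move#3: -1:-1/7, -2:+1/6*
[6] O move#4: -1:-1/5*, -2:-1/4
[5] X move#5: -1:-1/4, -2:+1/3*
[3] O move#6: -1:-1/2*, -2:-1/1
[2] X move#7: -1:-1/1, -2:+1/0*
[0] end (terminal -1, O#8); searched 10 to 10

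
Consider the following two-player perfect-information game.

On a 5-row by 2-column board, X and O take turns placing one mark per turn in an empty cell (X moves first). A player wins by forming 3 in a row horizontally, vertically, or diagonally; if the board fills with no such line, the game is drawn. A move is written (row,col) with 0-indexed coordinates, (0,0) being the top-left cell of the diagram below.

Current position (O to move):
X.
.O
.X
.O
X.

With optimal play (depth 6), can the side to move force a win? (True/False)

O winning at [X./.O/.X/.O/X.]: False

ply 1, O at X./.O/.X/.O/X. | (0,1)=-1→XO/.O/.X/.O/X.; (1,0)=+0→X./OO/.X/.O/X.*; (2,0)=+0→X./.O/OX/.O/X.; (3,0)=+0→X./.O/.X/OO/X.; (4,1)=-1→X./.O/.X/.O/XO
ply 2, X at X./OO/.X/.O/X. | (0,1)=+0→XX/OO/.X/.O/X.*; (2,0)=+0→X./OO/XX/.O/X.; (3,0)=+0→X./OO/.X/XO/X.; (4,1)=+0→X./OO/.X/.O/XX
ply 3, O at XX/OO/.X/.O/X. | (2,0)=+0→XX/OO/OX/.O/X.*; (3,0)=+0→XX/OO/.X/OO/X.; (4,1)=+0→XX/OO/.X/.O/XO
ply 4, X at XX/OO/OX/.O/X. | (3,0)=+0→XX/OO/OX/XO/X.*; (4,1)=-1→XX/OO/OX/.O/XX
ply 5, O at XX/OO/OX/XO/X. | (4,1)=+0→XX/OO/OX/XO/XO*
ply 6: XX/OO/OX/XO/XO is terminal +0 (X); from X./.O/.X/.O/X. depth 6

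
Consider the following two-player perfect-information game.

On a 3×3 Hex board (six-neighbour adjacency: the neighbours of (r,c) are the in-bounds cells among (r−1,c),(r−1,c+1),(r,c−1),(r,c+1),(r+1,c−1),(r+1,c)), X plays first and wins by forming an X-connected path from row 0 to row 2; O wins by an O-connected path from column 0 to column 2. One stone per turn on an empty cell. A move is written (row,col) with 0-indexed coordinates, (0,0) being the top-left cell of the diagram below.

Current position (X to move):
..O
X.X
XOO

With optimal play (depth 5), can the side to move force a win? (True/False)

p1 X@[..O/X.X/XOO]: (0,0)[X.O/X.X/XOO]+1* (0,1)[.XO/X.X/XOO]+1 (1,1)[..O/XXX/XOO]+1
p2 O@[X.O/X.X/XOO] terminal -1; root [..O/X.X/XOO] d5

X winning at [..O/X.X/XOO]: True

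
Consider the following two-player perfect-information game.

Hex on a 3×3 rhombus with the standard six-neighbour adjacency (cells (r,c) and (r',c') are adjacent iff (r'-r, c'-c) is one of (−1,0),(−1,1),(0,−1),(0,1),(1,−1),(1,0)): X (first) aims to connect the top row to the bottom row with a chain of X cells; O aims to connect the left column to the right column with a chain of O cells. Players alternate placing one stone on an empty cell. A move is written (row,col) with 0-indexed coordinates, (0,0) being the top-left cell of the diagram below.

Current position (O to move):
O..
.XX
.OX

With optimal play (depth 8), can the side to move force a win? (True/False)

O winning at [O../.XX/.OX]: False

[O../.XX/.OX] O move#1: (0,1):-1/OO./.XX/.OX*, (0,2):-1/O.O/.XX/.OX, (1,0):-1/O../OXX/.OX, (2,0):-1/O../.XX/OOX
[OO./.XX/.OX] X move#2: (0,2):+1/OOX/.XX/.OX*, (1,0):-1/OO./XXX/.OX, (2,0):-1/OO./.XX/XOX
[OOX/.XX/.OX] end (terminal -1, O#3); searched O../.XX/.OX to 8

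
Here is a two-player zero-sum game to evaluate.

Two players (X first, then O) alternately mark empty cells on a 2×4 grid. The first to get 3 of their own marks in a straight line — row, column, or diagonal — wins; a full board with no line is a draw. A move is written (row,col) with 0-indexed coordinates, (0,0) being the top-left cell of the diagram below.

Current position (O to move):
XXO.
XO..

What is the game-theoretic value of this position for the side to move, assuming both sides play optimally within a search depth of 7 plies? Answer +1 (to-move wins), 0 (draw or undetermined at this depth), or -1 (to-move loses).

p1 O@[XXO./XO..]: (0,3)[XXOO/XO..]+0* (1,2)[XXO./XOO.]+0 (1,3)[XXO./XO.O]+0
p2 X@[XXOO/XO..]: (1,2)[XXOO/XOX.]+0* (1,3)[XXOO/XO.X]+0
p3 O@[XXOO/XOX.]: (1,3)[XXOO/XOXO]+0*
p4 X@[XXOO/XOXO] terminal +0; root [XXO./XO..] d7

value(XXO./XO.., O) = 0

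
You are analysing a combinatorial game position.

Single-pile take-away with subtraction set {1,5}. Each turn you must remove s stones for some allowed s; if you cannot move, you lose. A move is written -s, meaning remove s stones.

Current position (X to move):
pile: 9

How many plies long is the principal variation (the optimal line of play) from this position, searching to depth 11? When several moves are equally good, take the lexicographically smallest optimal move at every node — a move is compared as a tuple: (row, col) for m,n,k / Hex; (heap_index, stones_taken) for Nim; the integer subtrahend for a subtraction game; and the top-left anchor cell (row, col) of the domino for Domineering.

p1 X@[9]: -1[8]+1* -5[4]+1
p2 O@[8]: -1[7]-1* -5[3]-1
p3 X@[7]: -1[6]+1* -5[2]+1
p4 O@[6]: -1[5]-1* -5[1]-1
p5 X@[5]: -1[4]+1* -5[0]+1
p6 O@[4]: -1[3]-1*
p7 X@[3]: -1[2]+1*
p8 O@[2]: -1[1]-1*
p9 X@[1]: -1[0]+1*
p10 O@[0] terminal -1; root [9] d11

PV length from [9]: 9 plies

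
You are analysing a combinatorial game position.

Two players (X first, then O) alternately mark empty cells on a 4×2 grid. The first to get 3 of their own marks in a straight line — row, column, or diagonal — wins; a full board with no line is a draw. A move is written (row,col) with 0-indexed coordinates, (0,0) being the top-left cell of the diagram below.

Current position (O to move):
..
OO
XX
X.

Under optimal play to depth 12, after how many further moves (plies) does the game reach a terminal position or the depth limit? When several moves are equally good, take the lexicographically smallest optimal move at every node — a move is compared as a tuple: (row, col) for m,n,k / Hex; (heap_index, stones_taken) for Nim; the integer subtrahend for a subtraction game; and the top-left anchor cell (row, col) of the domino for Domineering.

[../OO/XX/X.] O move#1: (0,0):+0/O./OO/XX/X.*, (0,1):+0/.O/OO/XX/X., (3,1):+0/../OO/XX/XO
[O./OO/XX/X.] X move#2: (0,1):+0/OX/OO/XX/X.*, (3,1):+0/O./OO/XX/XX
[OX/OO/XX/X.] O move#3: (3,1):+0/OX/OO/XX/XO*
[OX/OO/XX/XO] end (terminal +0, X#4); searched ../OO/XX/X. to 12

PV length from [../OO/XX/X.]: 3 plies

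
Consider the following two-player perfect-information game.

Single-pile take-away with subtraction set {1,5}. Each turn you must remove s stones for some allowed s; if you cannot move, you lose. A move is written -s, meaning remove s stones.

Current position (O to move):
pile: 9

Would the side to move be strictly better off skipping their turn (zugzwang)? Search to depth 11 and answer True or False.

zugzwang(9, O) = False

p1 O@[9]: -1[8]+1* -5[4]+1
p2 X@[8]: -1[7]-1* -5[3]-1
p3 O@[7]: -1[6]+1* -5[2]+1
p4 X@[6]: -1[5]-1* -5[1]-1
p5 O@[5]: -1[4]+1* -5[0]+1
p6 X@[4]: -1[3]-1*
p7 O@[3]: -1[2]+1*
p8 X@[2]: -1[1]-1*
p9 O@[1]: -1[0]+1*
p10 X@[0] terminal -1; root [9] d11
if O skipped the turn, X would face:
~ p1 X@[9]: -1[8]+1* -5[4]+1
~ p2 O@[8]: -1[7]-1* -5[3]-1
~ p3 X@[7]: -1[6]+1* -5[2]+1
~ p4 O@[6]: -1[5]-1* -5[1]-1
~ p5 X@[5]: -1[4]+1* -5[0]+1
~ p6 O@[4]: -1[3]-1*
~ p7 X@[3]: -1[2]+1*
~ p8 O@[2]: -1[1]-1*
~ p9 X@[1]: -1[0]+1*
~ p10 O@[0] terminal -1; root [9] d11
compare (O): move=+1 vs pass=-1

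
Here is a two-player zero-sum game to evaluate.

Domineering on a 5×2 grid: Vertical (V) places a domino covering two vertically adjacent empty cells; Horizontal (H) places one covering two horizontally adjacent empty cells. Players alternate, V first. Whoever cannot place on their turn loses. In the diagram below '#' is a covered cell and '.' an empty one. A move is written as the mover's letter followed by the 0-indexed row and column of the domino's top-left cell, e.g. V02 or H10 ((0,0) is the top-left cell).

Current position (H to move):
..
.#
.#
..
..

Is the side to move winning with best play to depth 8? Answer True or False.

ply 1, H at ../.#/.#/../.. | H00=-1→##/.#/.#/../..; H30=+1→../.#/.#/##/..*; H40=+1→../.#/.#/../##
ply 2, V at ../.#/.#/##/.. | V00=-1→#./##/.#/##/..*; V10=-1→../##/##/##/..
ply 3, H at #./##/.#/##/.. | H40=+1→#./##/.#/##/##*
ply 4: #./##/.#/##/## is terminal -1 (V); from ../.#/.#/../.. depth 8

H winning at [../.#/.#/../..]: True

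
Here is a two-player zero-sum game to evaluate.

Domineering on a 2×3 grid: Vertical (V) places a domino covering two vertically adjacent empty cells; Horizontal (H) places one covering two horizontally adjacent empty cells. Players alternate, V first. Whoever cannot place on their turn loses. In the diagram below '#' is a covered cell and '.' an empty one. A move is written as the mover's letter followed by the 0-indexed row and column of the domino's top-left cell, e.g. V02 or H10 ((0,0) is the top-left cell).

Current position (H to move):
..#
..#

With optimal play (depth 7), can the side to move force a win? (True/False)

H winning at [..#/..#]: True

p1 H@[..#/..#]: H00[###/..#]+1* H10[..#/###]+1
p2 V@[###/..#] terminal -1; root [..#/..#] d7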